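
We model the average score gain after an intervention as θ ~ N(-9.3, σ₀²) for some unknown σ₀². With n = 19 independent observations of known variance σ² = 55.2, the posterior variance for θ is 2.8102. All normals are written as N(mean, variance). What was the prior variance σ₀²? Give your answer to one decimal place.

Posterior precision equals prior precision plus data precision: 1/σ_n² = 1/σ₀² + n/σ².
So 1/σ₀² = 1/2.8102 − 19/55.2 = 0.355847 − 0.344203 = 0.011644.
Hence σ₀² = 1/0.011644 ≈ 85.9.

σ₀² = 85.9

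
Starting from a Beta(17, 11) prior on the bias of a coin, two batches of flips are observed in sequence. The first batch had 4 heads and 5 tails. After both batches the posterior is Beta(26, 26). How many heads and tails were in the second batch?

Sequential conjugate updates are equivalent to a single update on the pooled data, so total successes = posterior α − prior α and total failures = posterior β − prior β.
Total across both batches: 26−17=9 heads, 26−11=15 tails.
Subtract the first batch: 9−4=5 heads and 15−5=10 tails.

5 heads and 10 tails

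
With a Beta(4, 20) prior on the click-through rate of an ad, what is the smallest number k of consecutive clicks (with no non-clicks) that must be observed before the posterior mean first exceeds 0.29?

k = 5

After k clicks and 0 non-clicks the posterior is Beta(4+k, 20), with mean (4+k)/(4+20+k).
Set (4+k)/(24+k) > 0.29 and solve: k > (0.29·24 − 4)/(1 − 0.29) = 4.169.
The smallest integer exceeding 4.169 is 5, and checking k=5: (9)/(29) = 0.3103 > 0.29.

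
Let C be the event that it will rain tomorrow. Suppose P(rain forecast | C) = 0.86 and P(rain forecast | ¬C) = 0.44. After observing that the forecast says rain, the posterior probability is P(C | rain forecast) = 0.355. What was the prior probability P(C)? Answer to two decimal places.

P(C) = 0.22

Bayes' rule in odds form gives O(C|E) = O(C)·[P(E|C)/P(E|¬C)], hence O(C) = O(C|E)/LR.
Posterior odds = 0.355/(1−0.355) = 0.5504. LR = 0.86/0.44 = 1.9545.
Prior odds = 0.5504/1.9545 = 0.2816, so P(C) = 0.2816/(1+0.2816) ≈ 0.22.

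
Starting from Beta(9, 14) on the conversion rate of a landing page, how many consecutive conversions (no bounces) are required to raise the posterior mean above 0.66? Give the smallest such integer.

After k conversions and 0 bounces the posterior is Beta(9+k, 14), with mean (9+k)/(9+14+k).
Set (9+k)/(23+k) > 0.66 and solve: k > (0.66·23 − 9)/(1 − 0.66) = 18.176.
The smallest integer exceeding 18.176 is 19, and checking k=19: (28)/(42) = 0.6667 > 0.66.

k = 19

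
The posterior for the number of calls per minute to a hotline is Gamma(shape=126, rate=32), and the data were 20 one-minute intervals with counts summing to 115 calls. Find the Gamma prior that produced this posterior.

Gamma–Poisson conjugacy: posterior shape = α + Σxᵢ, posterior rate = β + n.
So α = 126 − 115 = 11 and β = 32 − 20 = 12.

Gamma(shape=11, rate=12)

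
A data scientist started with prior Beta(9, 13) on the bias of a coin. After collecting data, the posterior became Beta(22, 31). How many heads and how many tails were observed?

A Beta(α, β) prior with s successes and f failures in binomial data gives a Beta(α+s, β+f) posterior.
Match parameters: s=22−9=13, f=31−13=18.

13 heads and 18 tails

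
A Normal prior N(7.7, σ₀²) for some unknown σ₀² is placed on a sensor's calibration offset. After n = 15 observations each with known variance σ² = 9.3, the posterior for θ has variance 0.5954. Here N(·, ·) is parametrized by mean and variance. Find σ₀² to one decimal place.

For the Normal–Normal model with known σ², precisions add: τ_n = τ₀ + n/σ².
So 1/σ₀² = 1/0.5954 − 15/9.3 = 1.679543 − 1.612903 = 0.066640.
Hence σ₀² = 1/0.066640 ≈ 15.0.

σ₀² = 15.0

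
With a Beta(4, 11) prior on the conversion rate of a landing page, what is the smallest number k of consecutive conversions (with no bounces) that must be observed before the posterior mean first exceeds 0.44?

k = 5

After k conversions and 0 bounces the posterior is Beta(4+k, 11), with mean (4+k)/(4+11+k).
Set (4+k)/(15+k) > 0.44 and solve: k > (0.44·15 − 4)/(1 − 0.44) = 4.643.
The smallest integer exceeding 4.643 is 5, and checking k=5: (9)/(20) = 0.4500 > 0.44.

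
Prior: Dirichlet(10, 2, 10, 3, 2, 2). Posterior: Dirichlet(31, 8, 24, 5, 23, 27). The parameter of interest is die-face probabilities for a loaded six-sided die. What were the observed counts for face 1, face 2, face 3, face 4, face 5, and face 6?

counts (21, 6, 14, 2, 21, 25)

For a Dirichlet(α) prior with multinomial counts c, the posterior is Dirichlet(α + c) componentwise.
Counts are posterior − prior componentwise: 31−10=21, 8−2=6, 24−10=14, 5−3=2, 23−2=21, 27−2=25.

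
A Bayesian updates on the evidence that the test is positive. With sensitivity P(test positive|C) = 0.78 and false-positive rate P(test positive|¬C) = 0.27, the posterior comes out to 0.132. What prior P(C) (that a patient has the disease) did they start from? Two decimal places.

P(C) = 0.05

Bayes' rule in odds form gives O(C|E) = O(C)·[P(E|C)/P(E|¬C)], hence O(C) = O(C|E)/LR.
Posterior odds = 0.132/(1−0.132) = 0.1521. LR = 0.78/0.27 = 2.8889.
Prior odds = 0.1521/2.8889 = 0.0526, so P(C) = 0.0526/(1+0.0526) ≈ 0.05.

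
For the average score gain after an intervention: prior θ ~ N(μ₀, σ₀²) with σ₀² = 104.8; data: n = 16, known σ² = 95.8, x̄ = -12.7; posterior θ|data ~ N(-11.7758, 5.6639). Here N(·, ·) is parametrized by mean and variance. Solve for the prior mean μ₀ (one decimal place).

With known observation variance, the Normal–Normal posterior has precision τ_n = τ₀ + n/σ² and mean μ_n = (τ₀μ₀ + (n/σ²)x̄)/τ_n.
Here τ₀ = 1/104.8 = 0.009542 and τ_data = 16/95.8 = 0.167015, so τ_n = 0.176557.
Rearranging for μ₀: μ₀ = (μ_n·τ_n − τ_data·x̄)/τ₀ = (-11.7758·0.176557 − 0.167015·-12.7) / 0.009542 = 0.041991/0.009542 ≈ 4.4.

μ₀ = 4.4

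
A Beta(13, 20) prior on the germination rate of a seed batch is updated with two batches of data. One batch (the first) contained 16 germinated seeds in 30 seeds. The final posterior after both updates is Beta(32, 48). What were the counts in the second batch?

Sequential conjugate updates are equivalent to a single update on the pooled data, so total successes = posterior α − prior α and total failures = posterior β − prior β.
Total across both batches: 32−13=19 germinated seeds, 48−20=28 non-germinating seeds.
Subtract the first batch: 19−16=3 germinated seeds and 28−14=14 non-germinating seeds.

3 germinated seeds and 14 non-germinating seeds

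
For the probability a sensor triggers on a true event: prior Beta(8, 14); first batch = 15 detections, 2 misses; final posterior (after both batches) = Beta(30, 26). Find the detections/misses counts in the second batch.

Sequential conjugate updates are equivalent to a single update on the pooled data, so total successes = posterior α − prior α and total failures = posterior β − prior β.
Total across both batches: 30−8=22 detections, 26−14=12 misses.
Subtract the first batch: 22−15=7 detections and 12−2=10 misses.

7 detections and 10 misses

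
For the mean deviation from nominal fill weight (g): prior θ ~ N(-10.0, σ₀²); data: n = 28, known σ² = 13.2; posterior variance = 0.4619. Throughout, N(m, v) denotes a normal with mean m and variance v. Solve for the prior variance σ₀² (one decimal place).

σ₀² = 22.9

For the Normal–Normal model with known σ², precisions add: τ_n = τ₀ + n/σ².
So 1/σ₀² = 1/0.4619 − 28/13.2 = 2.164971 − 2.121212 = 0.043759.
Hence σ₀² = 1/0.043759 ≈ 22.9.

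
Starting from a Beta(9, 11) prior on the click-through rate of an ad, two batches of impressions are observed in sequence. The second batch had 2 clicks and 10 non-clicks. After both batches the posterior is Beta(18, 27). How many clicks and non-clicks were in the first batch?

Because Beta–binomial updating is additive in the counts, the combined data contributed (α_post−α_prior, β_post−β_prior) successes and failures.
Total across both batches: 18−9=9 clicks, 27−11=16 non-clicks.
Subtract the second batch: 9−2=7 clicks and 16−10=6 non-clicks.

7 clicks and 6 non-clicks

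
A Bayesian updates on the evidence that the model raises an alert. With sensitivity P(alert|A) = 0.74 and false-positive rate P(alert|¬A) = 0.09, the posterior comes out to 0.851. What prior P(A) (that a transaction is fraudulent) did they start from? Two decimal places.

In odds form, posterior odds = prior odds × likelihood ratio, so prior odds = posterior odds ÷ LR.
Posterior odds = 0.851/(1−0.851) = 5.7114. LR = 0.74/0.09 = 8.2222.
Prior odds = 5.7114/8.2222 = 0.6946, so P(A) = 0.6946/(1+0.6946) ≈ 0.41.

P(A) = 0.41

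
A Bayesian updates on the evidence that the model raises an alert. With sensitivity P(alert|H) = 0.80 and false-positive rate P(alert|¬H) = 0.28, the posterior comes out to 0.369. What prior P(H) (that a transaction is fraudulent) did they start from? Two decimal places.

In odds form, posterior odds = prior odds × likelihood ratio, so prior odds = posterior odds ÷ LR.
Posterior odds = 0.369/(1−0.369) = 0.5848. LR = 0.80/0.28 = 2.8571.
Prior odds = 0.5848/2.8571 = 0.2047, so P(H) = 0.2047/(1+0.2047) ≈ 0.17.

P(H) = 0.17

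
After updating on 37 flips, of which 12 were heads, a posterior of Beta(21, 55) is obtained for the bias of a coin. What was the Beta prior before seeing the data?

A Beta(a, b) prior with s successes and f failures in binomial data gives a Beta(a+s, b+f) posterior.
So a = 21 − 12 = 9 and b = 55 − 25 = 30.

Beta(9, 30)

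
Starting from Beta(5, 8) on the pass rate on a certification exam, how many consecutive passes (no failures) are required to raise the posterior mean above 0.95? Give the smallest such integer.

k = 148

After k passes and 0 failures the posterior is Beta(5+k, 8), with mean (5+k)/(5+8+k).
Set (5+k)/(13+k) > 0.95 and solve: k > (0.95·13 − 5)/(1 − 0.95) = 147.000.
The smallest integer exceeding 147.000 is 148, and checking k=148: (153)/(161) = 0.9503 > 0.95.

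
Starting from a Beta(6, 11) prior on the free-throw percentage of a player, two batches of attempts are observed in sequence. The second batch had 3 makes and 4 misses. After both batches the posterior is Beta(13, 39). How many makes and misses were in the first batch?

4 makes and 24 misses

Sequential conjugate updates are equivalent to a single update on the pooled data, so total successes = posterior α − prior α and total failures = posterior β − prior β.
Total across both batches: 13−6=7 makes, 39−11=28 misses.
Subtract the second batch: 7−3=4 makes and 28−4=24 misses.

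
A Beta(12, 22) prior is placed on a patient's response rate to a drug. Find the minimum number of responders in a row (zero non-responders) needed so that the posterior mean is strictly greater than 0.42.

k = 4

After k responders and 0 non-responders the posterior is Beta(12+k, 22), with mean (12+k)/(12+22+k).
Set (12+k)/(34+k) > 0.42 and solve: k > (0.42·34 − 12)/(1 − 0.42) = 3.931.
The smallest integer exceeding 3.931 is 4.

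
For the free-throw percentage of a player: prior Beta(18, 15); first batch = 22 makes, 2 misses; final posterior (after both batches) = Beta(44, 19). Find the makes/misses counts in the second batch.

Because Beta–binomial updating is additive in the counts, the combined data contributed (α_post−α_prior, β_post−β_prior) successes and failures.
Total across both batches: 44−18=26 makes, 19−15=4 misses.
Subtract the first batch: 26−22=4 makes and 4−2=2 misses.

4 makes and 2 misses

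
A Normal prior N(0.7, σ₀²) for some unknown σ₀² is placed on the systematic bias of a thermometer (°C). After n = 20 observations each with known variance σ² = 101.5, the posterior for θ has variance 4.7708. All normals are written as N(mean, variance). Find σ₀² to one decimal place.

σ₀² = 79.6

Posterior precision equals prior precision plus data precision: 1/σ_n² = 1/σ₀² + n/σ².
So 1/σ₀² = 1/4.7708 − 20/101.5 = 0.209608 − 0.197044 = 0.012564.
Hence σ₀² = 1/0.012564 ≈ 79.6.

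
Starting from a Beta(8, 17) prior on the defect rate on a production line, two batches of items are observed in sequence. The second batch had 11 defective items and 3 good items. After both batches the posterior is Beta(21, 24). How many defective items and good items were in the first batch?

Sequential conjugate updates are equivalent to a single update on the pooled data, so total successes = posterior α − prior α and total failures = posterior β − prior β.
Total across both batches: 21−8=13 defective items, 24−17=7 good items.
Subtract the second batch: 13−11=2 defective items and 7−3=4 good items.

2 defective items and 4 good items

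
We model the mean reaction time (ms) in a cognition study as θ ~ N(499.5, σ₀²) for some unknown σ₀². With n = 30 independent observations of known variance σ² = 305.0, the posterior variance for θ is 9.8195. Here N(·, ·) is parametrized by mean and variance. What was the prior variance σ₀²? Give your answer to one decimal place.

σ₀² = 287.6

For the Normal–Normal model with known σ², precisions add: τ_n = τ₀ + n/σ².
So 1/σ₀² = 1/9.8195 − 30/305.0 = 0.101838 − 0.098361 = 0.003477.
Hence σ₀² = 1/0.003477 ≈ 287.6.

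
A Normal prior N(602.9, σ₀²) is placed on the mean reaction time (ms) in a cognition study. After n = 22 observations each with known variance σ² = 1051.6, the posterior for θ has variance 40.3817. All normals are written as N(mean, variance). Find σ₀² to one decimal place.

Posterior precision equals prior precision plus data precision: 1/σ_n² = 1/σ₀² + n/σ².
So 1/σ₀² = 1/40.3817 − 22/1051.6 = 0.024764 − 0.020921 = 0.003843.
Hence σ₀² = 1/0.003843 ≈ 260.2.

σ₀² = 260.2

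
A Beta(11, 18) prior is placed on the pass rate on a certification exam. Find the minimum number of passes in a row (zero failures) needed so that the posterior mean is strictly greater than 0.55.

k = 12

After k passes and 0 failures the posterior is Beta(11+k, 18), with mean (11+k)/(11+18+k).
Set (11+k)/(29+k) > 0.55 and solve: k > (0.55·29 − 11)/(1 − 0.55) = 11.000.
The smallest integer exceeding 11.000 is 12, and checking k=12: (23)/(41) = 0.5610 > 0.55.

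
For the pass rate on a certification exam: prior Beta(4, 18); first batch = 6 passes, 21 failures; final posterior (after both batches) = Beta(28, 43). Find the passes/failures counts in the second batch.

18 passes and 4 failures

Sequential conjugate updates are equivalent to a single update on the pooled data, so total successes = posterior α − prior α and total failures = posterior β − prior β.
Total across both batches: 28−4=24 passes, 43−18=25 failures.
Subtract the first batch: 24−6=18 passes and 25−21=4 failures.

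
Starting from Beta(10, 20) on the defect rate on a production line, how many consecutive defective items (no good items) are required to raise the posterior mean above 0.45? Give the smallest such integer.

k = 7

After k defective items and 0 good items the posterior is Beta(10+k, 20), with mean (10+k)/(10+20+k).
Set (10+k)/(30+k) > 0.45 and solve: k > (0.45·30 − 10)/(1 − 0.45) = 6.364.
The smallest integer exceeding 6.364 is 7.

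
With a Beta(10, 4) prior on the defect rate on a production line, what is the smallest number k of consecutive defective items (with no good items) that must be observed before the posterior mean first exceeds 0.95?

After k defective items and 0 good items the posterior is Beta(10+k, 4), with mean (10+k)/(10+4+k).
Set (10+k)/(14+k) > 0.95 and solve: k > (0.95·14 − 10)/(1 − 0.95) = 66.000.
The smallest integer exceeding 66.000 is 67, and checking k=67: (77)/(81) = 0.9506 > 0.95.

k = 67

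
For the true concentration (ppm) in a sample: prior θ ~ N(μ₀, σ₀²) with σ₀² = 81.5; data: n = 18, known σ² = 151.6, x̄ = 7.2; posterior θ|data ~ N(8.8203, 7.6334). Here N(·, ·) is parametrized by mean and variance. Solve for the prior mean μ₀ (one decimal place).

μ₀ = 24.5

The posterior mean is a precision-weighted average: μ_n = (τ₀μ₀ + τ_data·x̄)/(τ₀+τ_data), with τ₀=1/σ₀² and τ_data=n/σ².
Here τ₀ = 1/81.5 = 0.012270 and τ_data = 18/151.6 = 0.118734, so τ_n = 0.131004.
Rearranging for μ₀: μ₀ = (μ_n·τ_n − τ_data·x̄)/τ₀ = (8.8203·0.131004 − 0.118734·7.2) / 0.012270 = 0.300610/0.012270 ≈ 24.5.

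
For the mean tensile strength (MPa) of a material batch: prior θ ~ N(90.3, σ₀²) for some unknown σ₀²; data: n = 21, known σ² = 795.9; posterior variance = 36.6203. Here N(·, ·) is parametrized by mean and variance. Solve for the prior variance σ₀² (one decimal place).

For the Normal–Normal model with known σ², precisions add: τ_n = τ₀ + n/σ².
So 1/σ₀² = 1/36.6203 − 21/795.9 = 0.027307 − 0.026385 = 0.000922.
Hence σ₀² = 1/0.000922 ≈ 1084.6.

σ₀² = 1084.6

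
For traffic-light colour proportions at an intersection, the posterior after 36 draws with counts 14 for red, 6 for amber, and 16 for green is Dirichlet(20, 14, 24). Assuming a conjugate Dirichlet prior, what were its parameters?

For a Dirichlet(α) prior with multinomial counts c, the posterior is Dirichlet(α + c) componentwise.
Subtract each count from the matching posterior parameter: 20−14=6, 14−6=8, 24−16=8.

Dirichlet(6, 8, 8)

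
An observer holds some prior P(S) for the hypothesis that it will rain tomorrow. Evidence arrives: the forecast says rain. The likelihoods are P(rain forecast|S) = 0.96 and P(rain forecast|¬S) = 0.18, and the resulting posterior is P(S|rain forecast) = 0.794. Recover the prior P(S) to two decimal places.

Bayes' rule in odds form gives O(S|E) = O(S)·[P(E|S)/P(E|¬S)], hence O(S) = O(S|E)/LR.
Posterior odds = 0.794/(1−0.794) = 3.8544. LR = 0.96/0.18 = 5.3333.
Prior odds = 3.8544/5.3333 = 0.7227, so P(S) = 0.7227/(1+0.7227) ≈ 0.42.

P(S) = 0.42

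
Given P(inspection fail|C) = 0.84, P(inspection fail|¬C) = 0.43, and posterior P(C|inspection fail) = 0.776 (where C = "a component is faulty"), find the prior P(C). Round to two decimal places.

Bayes' rule in odds form gives O(C|E) = O(C)·[P(E|C)/P(E|¬C)], hence O(C) = O(C|E)/LR.
Posterior odds = 0.776/(1−0.776) = 3.4643. LR = 0.84/0.43 = 1.9535.
Prior odds = 3.4643/1.9535 = 1.7734, so P(C) = 1.7734/(1+1.7734) ≈ 0.64.

P(C) = 0.64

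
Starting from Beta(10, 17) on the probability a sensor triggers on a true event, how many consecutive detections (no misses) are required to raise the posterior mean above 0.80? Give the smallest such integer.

k = 59

After k detections and 0 misses the posterior is Beta(10+k, 17), with mean (10+k)/(10+17+k).
Set (10+k)/(27+k) > 0.80 and solve: k > (0.80·27 − 10)/(1 − 0.80) = 58.000.
The smallest integer exceeding 58.000 is 59.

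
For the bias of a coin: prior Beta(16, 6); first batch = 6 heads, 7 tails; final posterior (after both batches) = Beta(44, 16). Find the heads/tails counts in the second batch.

Sequential conjugate updates are equivalent to a single update on the pooled data, so total successes = posterior α − prior α and total failures = posterior β − prior β.
Total across both batches: 44−16=28 heads, 16−6=10 tails.
Subtract the first batch: 28−6=22 heads and 10−7=3 tails.

22 heads and 3 tails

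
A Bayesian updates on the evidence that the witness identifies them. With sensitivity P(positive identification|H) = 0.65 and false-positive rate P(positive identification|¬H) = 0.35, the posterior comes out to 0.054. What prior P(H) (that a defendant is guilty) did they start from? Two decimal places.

Bayes' rule in odds form gives O(H|E) = O(H)·[P(E|H)/P(E|¬H)], hence O(H) = O(H|E)/LR.
Posterior odds = 0.054/(1−0.054) = 0.0571. LR = 0.65/0.35 = 1.8571.
Prior odds = 0.0571/1.8571 = 0.0307, so P(H) = 0.0307/(1+0.0307) ≈ 0.03.

P(H) = 0.03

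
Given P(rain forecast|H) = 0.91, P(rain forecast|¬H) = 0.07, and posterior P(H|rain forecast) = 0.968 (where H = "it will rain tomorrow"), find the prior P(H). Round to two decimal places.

Bayes' rule in odds form gives O(H|E) = O(H)·[P(E|H)/P(E|¬H)], hence O(H) = O(H|E)/LR.
Posterior odds = 0.968/(1−0.968) = 30.2500. LR = 0.91/0.07 = 13.0000.
Prior odds = 30.2500/13.0000 = 2.3269, so P(H) = 2.3269/(1+2.3269) ≈ 0.70.

P(H) = 0.70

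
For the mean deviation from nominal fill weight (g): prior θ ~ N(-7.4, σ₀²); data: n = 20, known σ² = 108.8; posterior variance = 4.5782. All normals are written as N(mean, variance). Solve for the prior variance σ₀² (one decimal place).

Posterior precision equals prior precision plus data precision: 1/σ_n² = 1/σ₀² + n/σ².
So 1/σ₀² = 1/4.5782 − 20/108.8 = 0.218426 − 0.183824 = 0.034602.
Hence σ₀² = 1/0.034602 ≈ 28.9.

σ₀² = 28.9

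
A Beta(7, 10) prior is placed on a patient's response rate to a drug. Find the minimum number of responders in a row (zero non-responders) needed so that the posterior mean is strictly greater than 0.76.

After k responders and 0 non-responders the posterior is Beta(7+k, 10), with mean (7+k)/(7+10+k).
Set (7+k)/(17+k) > 0.76 and solve: k > (0.76·17 − 7)/(1 − 0.76) = 24.667.
The smallest integer exceeding 24.667 is 25.

k = 25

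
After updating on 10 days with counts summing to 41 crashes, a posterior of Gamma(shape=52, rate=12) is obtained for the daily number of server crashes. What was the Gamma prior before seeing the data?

Gamma(shape=11, rate=2)

A Gamma(α, β) prior (rate parametrization) on a Poisson rate with n observations summing to S gives posterior Gamma(α+S, β+n).
So α = 52 − 41 = 11 and β = 12 − 10 = 2.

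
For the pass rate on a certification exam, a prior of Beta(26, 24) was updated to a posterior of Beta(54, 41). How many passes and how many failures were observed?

A Beta(α, β) prior with s successes and f failures in binomial data gives a Beta(α+s, β+f) posterior.
So s = 54 − 26 = 28 and f = 41 − 24 = 17.

28 passes and 17 failures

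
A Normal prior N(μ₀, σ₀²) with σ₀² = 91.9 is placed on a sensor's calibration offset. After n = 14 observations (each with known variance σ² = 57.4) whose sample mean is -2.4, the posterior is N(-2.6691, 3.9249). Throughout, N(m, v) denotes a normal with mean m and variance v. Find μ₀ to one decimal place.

μ₀ = -8.7

The posterior mean is a precision-weighted average: μ_n = (τ₀μ₀ + τ_data·x̄)/(τ₀+τ_data), with τ₀=1/σ₀² and τ_data=n/σ².
Here τ₀ = 1/91.9 = 0.010881 and τ_data = 14/57.4 = 0.243902, so τ_n = 0.254783.
Rearranging for μ₀: μ₀ = (μ_n·τ_n − τ_data·x̄)/τ₀ = (-2.6691·0.254783 − 0.243902·-2.4) / 0.010881 = -0.094677/0.010881 ≈ -8.7.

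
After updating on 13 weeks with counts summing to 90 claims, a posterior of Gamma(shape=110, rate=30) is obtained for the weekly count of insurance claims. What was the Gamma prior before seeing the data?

Gamma(shape=20, rate=17)

Gamma–Poisson conjugacy: posterior shape = α + Σxᵢ, posterior rate = β + n.
So α = 110 − 90 = 20 and β = 30 − 13 = 17.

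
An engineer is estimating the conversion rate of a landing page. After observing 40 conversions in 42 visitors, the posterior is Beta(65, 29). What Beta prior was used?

Beta(25, 27)

A Beta(a, b) prior with s successes and f failures in binomial data gives a Beta(a+s, b+f) posterior.
Subtract the data counts: 65−40=25, 29−2=27.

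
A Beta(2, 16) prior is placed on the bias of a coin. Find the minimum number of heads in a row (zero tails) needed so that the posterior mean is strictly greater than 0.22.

After k heads and 0 tails the posterior is Beta(2+k, 16), with mean (2+k)/(2+16+k).
Set (2+k)/(18+k) > 0.22 and solve: k > (0.22·18 − 2)/(1 − 0.22) = 2.513.
The smallest integer exceeding 2.513 is 3.

k = 3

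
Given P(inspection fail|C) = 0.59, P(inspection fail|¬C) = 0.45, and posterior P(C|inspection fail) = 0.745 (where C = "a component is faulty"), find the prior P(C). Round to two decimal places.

In odds form, posterior odds = prior odds × likelihood ratio, so prior odds = posterior odds ÷ LR.
Posterior odds = 0.745/(1−0.745) = 2.9216. LR = 0.59/0.45 = 1.3111.
Prior odds = 2.9216/1.3111 = 2.2284, so P(C) = 2.2284/(1+2.2284) ≈ 0.69.

P(C) = 0.69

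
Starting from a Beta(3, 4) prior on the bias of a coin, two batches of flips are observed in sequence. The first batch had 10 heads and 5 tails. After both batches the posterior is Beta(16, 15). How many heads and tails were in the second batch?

3 heads and 6 tails

Because Beta–binomial updating is additive in the counts, the combined data contributed (α_post−α_prior, β_post−β_prior) successes and failures.
Total across both batches: 16−3=13 heads, 15−4=11 tails.
Subtract the first batch: 13−10=3 heads and 11−5=6 tails.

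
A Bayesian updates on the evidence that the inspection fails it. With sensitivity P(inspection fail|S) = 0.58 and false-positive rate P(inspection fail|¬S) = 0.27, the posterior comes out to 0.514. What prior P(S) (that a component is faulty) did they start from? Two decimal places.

P(S) = 0.33

In odds form, posterior odds = prior odds × likelihood ratio, so prior odds = posterior odds ÷ LR.
Posterior odds = 0.514/(1−0.514) = 1.0576. LR = 0.58/0.27 = 2.1481.
Prior odds = 1.0576/2.1481 = 0.4923, so P(S) = 0.4923/(1+0.4923) ≈ 0.33.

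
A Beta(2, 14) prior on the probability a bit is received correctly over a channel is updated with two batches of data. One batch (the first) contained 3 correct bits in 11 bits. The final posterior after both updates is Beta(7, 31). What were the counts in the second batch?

Sequential conjugate updates are equivalent to a single update on the pooled data, so total successes = posterior α − prior α and total failures = posterior β − prior β.
Total across both batches: 7−2=5 correct bits, 31−14=17 errors.
Subtract the first batch: 5−3=2 correct bits and 17−8=9 errors.

2 correct bits and 9 errors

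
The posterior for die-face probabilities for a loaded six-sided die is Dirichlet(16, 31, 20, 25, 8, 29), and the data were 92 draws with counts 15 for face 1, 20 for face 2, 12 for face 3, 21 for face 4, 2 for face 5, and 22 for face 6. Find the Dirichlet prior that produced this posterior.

For a Dirichlet(α) prior with multinomial counts c, the posterior is Dirichlet(α + c) componentwise.
Subtract each count from the matching posterior parameter: 16−15=1, 31−20=11, 20−12=8, 25−21=4, 8−2=6, 29−22=7.

Dirichlet(1, 11, 8, 4, 6, 7)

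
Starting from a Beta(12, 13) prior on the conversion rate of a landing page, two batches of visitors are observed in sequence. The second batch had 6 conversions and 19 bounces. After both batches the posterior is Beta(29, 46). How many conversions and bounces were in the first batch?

Sequential conjugate updates are equivalent to a single update on the pooled data, so total successes = posterior α − prior α and total failures = posterior β − prior β.
Total across both batches: 29−12=17 conversions, 46−13=33 bounces.
Subtract the second batch: 17−6=11 conversions and 33−19=14 bounces.

11 conversions and 14 bounces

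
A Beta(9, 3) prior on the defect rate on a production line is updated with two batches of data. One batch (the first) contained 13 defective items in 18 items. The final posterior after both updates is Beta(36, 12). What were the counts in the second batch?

Sequential conjugate updates are equivalent to a single update on the pooled data, so total successes = posterior α − prior α and total failures = posterior β − prior β.
Total across both batches: 36−9=27 defective items, 12−3=9 good items.
Subtract the first batch: 27−13=14 defective items and 9−5=4 good items.

14 defective items and 4 good items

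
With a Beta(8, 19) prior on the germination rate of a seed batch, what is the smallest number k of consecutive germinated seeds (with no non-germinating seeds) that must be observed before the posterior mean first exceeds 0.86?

k = 109

After k germinated seeds and 0 non-germinating seeds the posterior is Beta(8+k, 19), with mean (8+k)/(8+19+k).
Set (8+k)/(27+k) > 0.86 and solve: k > (0.86·27 − 8)/(1 − 0.86) = 108.714.
The smallest integer exceeding 108.714 is 109, and checking k=109: (117)/(136) = 0.8603 > 0.86.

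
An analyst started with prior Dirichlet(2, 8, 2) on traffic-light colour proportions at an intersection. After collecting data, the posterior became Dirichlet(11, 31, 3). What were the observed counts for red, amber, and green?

For a Dirichlet(α) prior with multinomial counts c, the posterior is Dirichlet(α + c) componentwise.
Counts are posterior − prior componentwise: 11−2=9, 31−8=23, 3−2=1.

counts (9, 23, 1)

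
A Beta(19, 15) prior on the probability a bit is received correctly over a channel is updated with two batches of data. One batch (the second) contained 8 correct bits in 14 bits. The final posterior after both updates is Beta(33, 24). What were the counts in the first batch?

Sequential conjugate updates are equivalent to a single update on the pooled data, so total successes = posterior α − prior α and total failures = posterior β − prior β.
Total across both batches: 33−19=14 correct bits, 24−15=9 errors.
Subtract the second batch: 14−8=6 correct bits and 9−6=3 errors.

6 correct bits and 3 errors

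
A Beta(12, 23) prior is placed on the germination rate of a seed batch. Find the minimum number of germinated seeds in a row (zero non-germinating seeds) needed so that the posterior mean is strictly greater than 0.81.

After k germinated seeds and 0 non-germinating seeds the posterior is Beta(12+k, 23), with mean (12+k)/(12+23+k).
Set (12+k)/(35+k) > 0.81 and solve: k > (0.81·35 − 12)/(1 − 0.81) = 86.053.
The smallest integer exceeding 86.053 is 87.

k = 87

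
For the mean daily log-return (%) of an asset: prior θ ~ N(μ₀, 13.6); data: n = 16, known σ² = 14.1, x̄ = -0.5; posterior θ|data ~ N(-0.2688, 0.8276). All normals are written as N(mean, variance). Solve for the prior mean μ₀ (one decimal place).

With known observation variance, the Normal–Normal posterior has precision τ_n = τ₀ + n/σ² and mean μ_n = (τ₀μ₀ + (n/σ²)x̄)/τ_n.
Here τ₀ = 1/13.6 = 0.073529 and τ_data = 16/14.1 = 1.134752, so τ_n = 1.208281.
Rearranging for μ₀: μ₀ = (μ_n·τ_n − τ_data·x̄)/τ₀ = (-0.2688·1.208281 − 1.134752·-0.5) / 0.073529 = 0.242590/0.073529 ≈ 3.3.

μ₀ = 3.3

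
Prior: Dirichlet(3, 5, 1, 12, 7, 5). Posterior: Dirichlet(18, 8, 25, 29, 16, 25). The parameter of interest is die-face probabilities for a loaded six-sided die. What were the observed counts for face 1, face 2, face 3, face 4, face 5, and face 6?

For a Dirichlet(α) prior with multinomial counts c, the posterior is Dirichlet(α + c) componentwise.
Counts are posterior − prior componentwise: 18−3=15, 8−5=3, 25−1=24, 29−12=17, 16−7=9, 25−5=20.

counts (15, 3, 24, 17, 9, 20)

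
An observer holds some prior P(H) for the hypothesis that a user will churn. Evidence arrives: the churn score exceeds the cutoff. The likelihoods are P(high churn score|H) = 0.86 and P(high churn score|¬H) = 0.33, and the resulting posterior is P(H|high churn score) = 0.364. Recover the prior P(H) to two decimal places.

P(H) = 0.18

Bayes' rule in odds form gives O(H|E) = O(H)·[P(E|H)/P(E|¬H)], hence O(H) = O(H|E)/LR.
Posterior odds = 0.364/(1−0.364) = 0.5723. LR = 0.86/0.33 = 2.6061.
Prior odds = 0.5723/2.6061 = 0.2196, so P(H) = 0.2196/(1+0.2196) ≈ 0.18.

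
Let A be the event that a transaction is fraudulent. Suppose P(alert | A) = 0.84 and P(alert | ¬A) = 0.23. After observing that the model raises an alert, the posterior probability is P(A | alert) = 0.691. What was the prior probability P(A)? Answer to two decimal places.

In odds form, posterior odds = prior odds × likelihood ratio, so prior odds = posterior odds ÷ LR.
Posterior odds = 0.691/(1−0.691) = 2.2362. LR = 0.84/0.23 = 3.6522.
Prior odds = 2.2362/3.6522 = 0.6123, so P(A) = 0.6123/(1+0.6123) ≈ 0.38.

P(A) = 0.38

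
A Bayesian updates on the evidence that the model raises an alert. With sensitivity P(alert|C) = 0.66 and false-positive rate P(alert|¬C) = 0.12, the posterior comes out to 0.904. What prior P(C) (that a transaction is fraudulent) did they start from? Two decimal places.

Bayes' rule in odds form gives O(C|E) = O(C)·[P(E|C)/P(E|¬C)], hence O(C) = O(C|E)/LR.
Posterior odds = 0.904/(1−0.904) = 9.4167. LR = 0.66/0.12 = 5.5000.
Prior odds = 9.4167/5.5000 = 1.7121, so P(C) = 1.7121/(1+1.7121) ≈ 0.63.

P(C) = 0.63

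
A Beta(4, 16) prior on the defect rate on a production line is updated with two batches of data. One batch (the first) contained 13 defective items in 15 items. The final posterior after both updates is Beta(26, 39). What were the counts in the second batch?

Because Beta–binomial updating is additive in the counts, the combined data contributed (α_post−α_prior, β_post−β_prior) successes and failures.
Total across both batches: 26−4=22 defective items, 39−16=23 good items.
Subtract the first batch: 22−13=9 defective items and 23−2=21 good items.

9 defective items and 21 good items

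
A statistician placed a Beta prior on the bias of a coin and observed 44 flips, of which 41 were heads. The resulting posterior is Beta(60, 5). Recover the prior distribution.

Under Beta–binomial conjugacy the posterior parameters are (α+s, β+f).
Subtract the data counts: 60−41=19, 5−3=2.

Beta(19, 2)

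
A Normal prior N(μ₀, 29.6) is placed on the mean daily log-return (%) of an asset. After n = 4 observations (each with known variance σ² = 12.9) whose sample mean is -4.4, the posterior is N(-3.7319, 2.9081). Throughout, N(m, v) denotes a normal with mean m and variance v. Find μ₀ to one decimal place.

With known observation variance, the Normal–Normal posterior has precision τ_n = τ₀ + n/σ² and mean μ_n = (τ₀μ₀ + (n/σ²)x̄)/τ_n.
Here τ₀ = 1/29.6 = 0.033784 and τ_data = 4/12.9 = 0.310078, so τ_n = 0.343862.
Rearranging for μ₀: μ₀ = (μ_n·τ_n − τ_data·x̄)/τ₀ = (-3.7319·0.343862 − 0.310078·-4.4) / 0.033784 = 0.081085/0.033784 ≈ 2.4.

μ₀ = 2.4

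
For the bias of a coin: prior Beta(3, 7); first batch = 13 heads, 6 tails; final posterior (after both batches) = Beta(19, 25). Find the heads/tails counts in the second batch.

3 heads and 12 tails

Sequential conjugate updates are equivalent to a single update on the pooled data, so total successes = posterior α − prior α and total failures = posterior β − prior β.
Total across both batches: 19−3=16 heads, 25−7=18 tails.
Subtract the first batch: 16−13=3 heads and 18−6=12 tails.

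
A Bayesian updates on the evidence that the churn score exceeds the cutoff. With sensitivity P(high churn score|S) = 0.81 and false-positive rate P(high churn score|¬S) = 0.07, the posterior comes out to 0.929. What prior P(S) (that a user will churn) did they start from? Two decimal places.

P(S) = 0.53

Bayes' rule in odds form gives O(S|E) = O(S)·[P(E|S)/P(E|¬S)], hence O(S) = O(S|E)/LR.
Posterior odds = 0.929/(1−0.929) = 13.0845. LR = 0.81/0.07 = 11.5714.
Prior odds = 13.0845/11.5714 = 1.1308, so P(S) = 1.1308/(1+1.1308) ≈ 0.53.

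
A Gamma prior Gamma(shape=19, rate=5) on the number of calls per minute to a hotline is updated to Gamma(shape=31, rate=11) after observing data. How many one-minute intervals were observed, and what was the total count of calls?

Gamma–Poisson conjugacy: posterior shape = α + Σxᵢ, posterior rate = β + n.
Matching: Σxᵢ = 31 − 19 = 12 and n = 11 − 5 = 6.

n = 6 one-minute intervals with total 12 calls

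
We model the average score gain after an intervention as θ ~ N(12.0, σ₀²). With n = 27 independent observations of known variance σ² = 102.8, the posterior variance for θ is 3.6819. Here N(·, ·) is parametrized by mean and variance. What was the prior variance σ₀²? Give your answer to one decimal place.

σ₀² = 111.7

Posterior precision equals prior precision plus data precision: 1/σ_n² = 1/σ₀² + n/σ².
So 1/σ₀² = 1/3.6819 − 27/102.8 = 0.271599 − 0.262646 = 0.008953.
Hence σ₀² = 1/0.008953 ≈ 111.7.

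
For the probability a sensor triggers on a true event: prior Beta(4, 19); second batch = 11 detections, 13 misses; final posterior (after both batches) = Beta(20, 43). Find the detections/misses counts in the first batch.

Because Beta–binomial updating is additive in the counts, the combined data contributed (α_post−α_prior, β_post−β_prior) successes and failures.
Total across both batches: 20−4=16 detections, 43−19=24 misses.
Subtract the second batch: 16−11=5 detections and 24−13=11 misses.

5 detections and 11 misses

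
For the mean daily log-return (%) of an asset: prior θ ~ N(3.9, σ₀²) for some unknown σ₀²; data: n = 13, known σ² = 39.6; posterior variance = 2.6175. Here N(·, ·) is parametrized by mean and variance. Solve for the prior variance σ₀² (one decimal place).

σ₀² = 18.6

For the Normal–Normal model with known σ², precisions add: τ_n = τ₀ + n/σ².
So 1/σ₀² = 1/2.6175 − 13/39.6 = 0.382044 − 0.328283 = 0.053761.
Hence σ₀² = 1/0.053761 ≈ 18.6.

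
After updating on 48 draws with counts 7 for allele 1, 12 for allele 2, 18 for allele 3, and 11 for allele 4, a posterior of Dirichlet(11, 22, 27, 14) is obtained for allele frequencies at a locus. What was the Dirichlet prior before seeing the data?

Dirichlet(4, 10, 9, 3)

For a Dirichlet(α) prior with multinomial counts c, the posterior is Dirichlet(α + c) componentwise.
Subtract each count from the matching posterior parameter: 11−7=4, 22−12=10, 27−18=9, 14−11=3.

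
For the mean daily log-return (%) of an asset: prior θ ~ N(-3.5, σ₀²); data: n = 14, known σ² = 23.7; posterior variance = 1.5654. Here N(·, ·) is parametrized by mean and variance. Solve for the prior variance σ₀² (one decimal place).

For the Normal–Normal model with known σ², precisions add: τ_n = τ₀ + n/σ².
So 1/σ₀² = 1/1.5654 − 14/23.7 = 0.638814 − 0.590717 = 0.048097.
Hence σ₀² = 1/0.048097 ≈ 20.8.

σ₀² = 20.8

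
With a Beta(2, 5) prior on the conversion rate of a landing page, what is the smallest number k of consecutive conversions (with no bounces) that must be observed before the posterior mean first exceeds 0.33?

k = 1

After k conversions and 0 bounces the posterior is Beta(2+k, 5), with mean (2+k)/(2+5+k).
Set (2+k)/(7+k) > 0.33 and solve: k > (0.33·7 − 2)/(1 − 0.33) = 0.463.
The smallest integer exceeding 0.463 is 1.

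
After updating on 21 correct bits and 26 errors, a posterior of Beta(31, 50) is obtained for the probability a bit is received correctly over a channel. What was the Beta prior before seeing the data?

Beta(10, 24)

A Beta(α, β) prior with s successes and f failures in binomial data gives a Beta(α+s, β+f) posterior.
Subtract the data counts: 31−21=10, 50−26=24.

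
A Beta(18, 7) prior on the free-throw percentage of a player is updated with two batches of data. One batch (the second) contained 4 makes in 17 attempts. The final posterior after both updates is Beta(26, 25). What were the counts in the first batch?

Because Beta–binomial updating is additive in the counts, the combined data contributed (α_post−α_prior, β_post−β_prior) successes and failures.
Total across both batches: 26−18=8 makes, 25−7=18 misses.
Subtract the second batch: 8−4=4 makes and 18−13=5 misses.

4 makes and 5 misses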